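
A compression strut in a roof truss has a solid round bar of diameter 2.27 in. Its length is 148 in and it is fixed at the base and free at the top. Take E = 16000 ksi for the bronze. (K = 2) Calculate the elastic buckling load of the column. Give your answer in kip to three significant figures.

P_cr ≈ 2.35 kip

I = πd⁴/64 = π×2.27⁴/64 = 1.303 in⁴
Effective length L_e = K·L = 2 × 148 = 296.0 in
P_cr = π²EI / L_e² = π² × 16000×10³ × 1.303 / 296.0² = 2.349×10^3 lb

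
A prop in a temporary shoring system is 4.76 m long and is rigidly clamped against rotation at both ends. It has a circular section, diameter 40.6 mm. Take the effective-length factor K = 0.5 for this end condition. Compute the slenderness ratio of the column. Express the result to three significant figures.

I = πd⁴/64 = π×40.6⁴/64 = 1.334×10^5 mm⁴
A = 1.295×10^3 mm²;  r_min = √(I/A) = √(1.334×10^5/1.295×10^3) = 10.15 mm
L_e = K·L = 0.5 × 4.76 m = 2.380 m = 2380.0 mm
λ = L_e / r_min = 2380.0 / 10.15 = 234

λ ≈ 234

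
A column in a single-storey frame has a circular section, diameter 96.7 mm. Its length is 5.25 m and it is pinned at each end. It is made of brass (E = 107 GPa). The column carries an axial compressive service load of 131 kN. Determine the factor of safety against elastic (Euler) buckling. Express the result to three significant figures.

n ≈ 1.26

I = πd⁴/64 = π×96.7⁴/64 = 4.292×10^6 mm⁴
I = 4.292×10^6 mm⁴ = 4.292×10^-6 m⁴
Effective length L_e = K·L = 1 × 5.25 = 5.250 m
P_cr = π²EI / L_e² = π² × 107×10⁹ × 4.292×10^-6 / 5.250² = 1.645×10^5 N
Factor of safety n = P_cr / P = 164.45 / 131 = 1.26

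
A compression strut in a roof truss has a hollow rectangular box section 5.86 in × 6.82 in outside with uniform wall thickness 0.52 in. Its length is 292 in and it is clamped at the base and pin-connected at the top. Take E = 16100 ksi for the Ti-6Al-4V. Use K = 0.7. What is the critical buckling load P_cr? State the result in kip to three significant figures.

P_cr ≈ 230 kip

Inner dimensions: h_i = 6.82 − 2×0.52 = 5.780 in, b_i = 5.86 − 2×0.52 = 4.820 in
Weak-axis I_min = (h_o·b_o³ − h_i·b_i³)/12 with b_o = 5.86, b_i = 4.820 in (shorter outer/inner sides).
I_min = (6.82×5.86³ − 5.780×4.820³)/12 = 60.43 in⁴
Effective length L_e = K·L = 0.7 × 292 = 204.4 in
P_cr = π²EI / L_e² = π² × 16100×10³ × 60.43 / 204.4² = 2.298×10^5 lb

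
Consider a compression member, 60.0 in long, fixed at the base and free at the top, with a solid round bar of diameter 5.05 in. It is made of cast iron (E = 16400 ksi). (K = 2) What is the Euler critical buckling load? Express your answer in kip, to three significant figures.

I = πd⁴/64 = π×5.05⁴/64 = 31.93 in⁴
Effective length L_e = K·L = 2 × 60.0 = 120.0 in
P_cr = π²EI / L_e² = π² × 16400×10³ × 31.93 / 120.0² = 3.589×10^5 lb

P_cr ≈ 359 kip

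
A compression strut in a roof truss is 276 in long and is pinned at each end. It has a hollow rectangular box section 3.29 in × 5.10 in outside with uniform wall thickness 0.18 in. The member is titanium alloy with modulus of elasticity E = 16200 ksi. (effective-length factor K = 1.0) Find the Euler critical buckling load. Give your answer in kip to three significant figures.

Inner dimensions: h_i = 5.10 − 2×0.18 = 4.740 in, b_i = 3.29 − 2×0.18 = 2.930 in
Weak-axis I_min = (h_o·b_o³ − h_i·b_i³)/12 with b_o = 3.29, b_i = 2.930 in (shorter outer/inner sides).
I_min = (5.10×3.29³ − 4.740×2.930³)/12 = 5.199 in⁴
Effective length L_e = K·L = 1 × 276 = 276.0 in
P_cr = π²EI / L_e² = π² × 16200×10³ × 5.199 / 276.0² = 1.091×10^4 lb

P_cr ≈ 10.9 kip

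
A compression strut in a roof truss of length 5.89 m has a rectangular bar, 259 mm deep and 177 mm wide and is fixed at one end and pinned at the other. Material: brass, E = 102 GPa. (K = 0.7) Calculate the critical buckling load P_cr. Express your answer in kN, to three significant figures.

Buckling occurs about the weak axis: I_min = h·b³/12 with b = 177 mm (the shorter side).
I_min = 259×177³/12 = 1.197×10^8 mm⁴
I = 1.197×10^8 mm⁴ = 1.197×10^-4 m⁴
Effective length L_e = K·L = 0.7 × 5.89 = 4.123 m
P_cr = π²EI / L_e² = π² × 102×10⁹ × 1.197×10^-4 / 4.123² = 7.088×10^6 N

P_cr ≈ 7090 kN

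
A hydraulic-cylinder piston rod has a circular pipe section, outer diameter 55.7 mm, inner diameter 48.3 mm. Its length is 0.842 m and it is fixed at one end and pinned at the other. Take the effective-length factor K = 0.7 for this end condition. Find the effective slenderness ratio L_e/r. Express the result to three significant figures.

d_o = 55.7 mm, d_i = 48.3 mm
I = π(d_o⁴ − d_i⁴)/64 = π(55.7⁴ − 48.30⁴)/64 = 2.053×10^5 mm⁴
A = 604.4 mm²;  r_min = √(I/A) = √(2.053×10^5/604.4) = 18.43 mm
L_e = K·L = 0.7 × 0.842 m = 0.5894 m = 589.40 mm
λ = L_e / r_min = 589.40 / 18.43 = 32.0

λ ≈ 32.0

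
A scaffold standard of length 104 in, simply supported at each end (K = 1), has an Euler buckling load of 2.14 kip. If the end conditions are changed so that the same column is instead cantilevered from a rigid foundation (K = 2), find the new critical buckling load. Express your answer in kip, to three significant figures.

P_cr ∝ 1/K², so P_cr,new = P_cr,old × (K_old/K_new)² = 2.14 × (1/2)²
= 2.14 × 0.2500 = 0.535 kip

P_cr ≈ 0.535 kip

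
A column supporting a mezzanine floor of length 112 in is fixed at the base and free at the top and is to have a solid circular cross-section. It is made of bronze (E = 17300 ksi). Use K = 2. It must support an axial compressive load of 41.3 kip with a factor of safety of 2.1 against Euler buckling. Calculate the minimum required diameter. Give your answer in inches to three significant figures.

d ≈ 4.77 in

Required P_cr = n·P = 2.1 × 41.3 = 86.73 kip
L_e = K·L = 2 × 112 = 224.0 in
Required I = P_cr·L_e²/(π²E) = 8.673×10^4 × 224.0² / (π² × 1.73×10^7) = 25.49 in⁴
Solid circle: I = πd⁴/64  ⇒  d = (64I/π)^(1/4) = (64×25.49/π)^(1/4) = 4.77 in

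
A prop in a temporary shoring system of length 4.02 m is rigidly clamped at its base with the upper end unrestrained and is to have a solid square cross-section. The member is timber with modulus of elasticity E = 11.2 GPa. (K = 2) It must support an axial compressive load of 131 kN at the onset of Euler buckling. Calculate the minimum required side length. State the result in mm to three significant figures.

L_e = K·L = 2 × 4.02 = 8.040 m
Required I = P_cr·L_e²/(π²E) = 1.310×10^5 × 8.040² / (π² × 1.12×10^10) = 7.661×10^-5 m⁴
I_req = 7.661×10^7 mm⁴
Solid square: I = a⁴/12  ⇒  a = (12I)^(1/4) = (12×7.661×10^7)^(1/4) = 174 mm

a ≈ 174 mm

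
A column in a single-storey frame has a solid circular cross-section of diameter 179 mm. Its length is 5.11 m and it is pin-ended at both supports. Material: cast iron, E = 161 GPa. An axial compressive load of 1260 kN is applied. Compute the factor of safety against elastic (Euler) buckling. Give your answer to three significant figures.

n ≈ 2.43

I = πd⁴/64 = π×179⁴/64 = 5.039×10^7 mm⁴
I = 5.039×10^7 mm⁴ = 5.039×10^-5 m⁴
Effective length L_e = K·L = 1 × 5.11 = 5.110 m
P_cr = π²EI / L_e² = π² × 161×10⁹ × 5.039×10^-5 / 5.110² = 3.067×10^6 N
Factor of safety n = P_cr / P = 3066.7 / 1260 = 2.43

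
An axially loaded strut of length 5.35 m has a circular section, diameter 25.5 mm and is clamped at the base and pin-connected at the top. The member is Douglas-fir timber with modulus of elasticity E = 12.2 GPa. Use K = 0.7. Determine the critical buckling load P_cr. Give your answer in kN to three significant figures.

P_cr ≈ 0.178 kN

I = πd⁴/64 = π×25.5⁴/64 = 2.076×10^4 mm⁴
I = 2.076×10^4 mm⁴ = 2.076×10^-8 m⁴
Effective length L_e = K·L = 0.7 × 5.35 = 3.745 m
P_cr = π²EI / L_e² = π² × 12.2×10⁹ × 2.076×10^-8 / 3.745² = 178.2 N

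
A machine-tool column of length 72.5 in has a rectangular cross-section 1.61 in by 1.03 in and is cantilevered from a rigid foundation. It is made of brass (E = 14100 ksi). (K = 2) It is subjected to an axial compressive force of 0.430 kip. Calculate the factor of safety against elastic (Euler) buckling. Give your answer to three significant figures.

Buckling occurs about the weak axis: I_min = h·b³/12 with b = 1.03 in (the shorter side).
I_min = 1.61×1.03³/12 = 0.1466 in⁴
Effective length L_e = K·L = 2 × 72.5 = 145.0 in
P_cr = π²EI / L_e² = π² × 14100×10³ × 0.1466 / 145.0² = 970.4 lb
Factor of safety n = P_cr / P = 0.97037 / 0.430 = 2.26

n ≈ 2.26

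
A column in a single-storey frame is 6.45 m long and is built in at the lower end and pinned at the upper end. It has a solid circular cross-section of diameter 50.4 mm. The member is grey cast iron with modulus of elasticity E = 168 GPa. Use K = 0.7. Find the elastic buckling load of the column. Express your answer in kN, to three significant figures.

I = πd⁴/64 = π×50.4⁴/64 = 3.167×10^5 mm⁴
I = 3.167×10^5 mm⁴ = 3.167×10^-7 m⁴
Effective length L_e = K·L = 0.7 × 6.45 = 4.515 m
P_cr = π²EI / L_e² = π² × 168×10⁹ × 3.167×10^-7 / 4.515² = 2.576×10^4 N

P_cr ≈ 25.8 kN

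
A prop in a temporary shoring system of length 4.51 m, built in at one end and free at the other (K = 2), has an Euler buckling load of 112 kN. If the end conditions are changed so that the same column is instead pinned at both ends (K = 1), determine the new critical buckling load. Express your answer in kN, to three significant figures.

P_cr ≈ 448 kN

P_cr ∝ 1/K², so P_cr,new = P_cr,old × (K_old/K_new)² = 112 × (2/1)²
= 112 × 4.000 = 448 kN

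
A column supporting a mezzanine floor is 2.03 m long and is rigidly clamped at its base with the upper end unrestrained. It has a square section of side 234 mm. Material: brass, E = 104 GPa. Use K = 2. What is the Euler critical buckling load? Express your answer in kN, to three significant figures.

P_cr ≈ 15600 kN

I = a⁴/12 = 234⁴/12 = 2.499×10^8 mm⁴
I = 2.499×10^8 mm⁴ = 2.499×10^-4 m⁴
Effective length L_e = K·L = 2 × 2.03 = 4.060 m
P_cr = π²EI / L_e² = π² × 104×10⁹ × 2.499×10^-4 / 4.060² = 1.556×10^7 N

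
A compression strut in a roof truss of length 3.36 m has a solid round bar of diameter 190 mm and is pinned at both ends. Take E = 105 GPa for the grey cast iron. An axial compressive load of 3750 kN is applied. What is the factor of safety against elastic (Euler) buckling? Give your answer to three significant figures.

I = πd⁴/64 = π×190⁴/64 = 6.397×10^7 mm⁴
I = 6.397×10^7 mm⁴ = 6.397×10^-5 m⁴
Effective length L_e = K·L = 1 × 3.36 = 3.360 m
P_cr = π²EI / L_e² = π² × 105×10⁹ × 6.397×10^-5 / 3.360² = 5.872×10^6 N
Factor of safety n = P_cr / P = 5872.1 / 3750 = 1.57

n ≈ 1.57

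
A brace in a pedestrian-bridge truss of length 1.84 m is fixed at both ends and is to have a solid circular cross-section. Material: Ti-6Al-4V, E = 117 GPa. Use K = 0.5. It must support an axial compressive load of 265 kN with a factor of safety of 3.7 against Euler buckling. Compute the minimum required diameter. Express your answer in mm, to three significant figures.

Required P_cr = n·P = 3.7 × 265 = 980.5 kN
L_e = K·L = 0.5 × 1.84 = 0.9200 m
Required I = P_cr·L_e²/(π²E) = 9.805×10^5 × 0.9200² / (π² × 1.17×10^11) = 7.187×10^-7 m⁴
I_req = 7.187×10^5 mm⁴
Solid circle: I = πd⁴/64  ⇒  d = (64I/π)^(1/4) = (64×7.187×10^5/π)^(1/4) = 61.9 mm

d ≈ 61.9 mm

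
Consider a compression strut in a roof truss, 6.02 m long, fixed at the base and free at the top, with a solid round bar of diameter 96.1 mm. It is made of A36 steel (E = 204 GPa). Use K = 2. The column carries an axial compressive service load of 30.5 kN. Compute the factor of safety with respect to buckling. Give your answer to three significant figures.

I = πd⁴/64 = π×96.1⁴/64 = 4.187×10^6 mm⁴
I = 4.187×10^6 mm⁴ = 4.187×10^-6 m⁴
Effective length L_e = K·L = 2 × 6.02 = 12.04 m
P_cr = π²EI / L_e² = π² × 204×10⁹ × 4.187×10^-6 / 12.04² = 5.815×10^4 N
Factor of safety n = P_cr / P = 58.149 / 30.5 = 1.91

n ≈ 1.91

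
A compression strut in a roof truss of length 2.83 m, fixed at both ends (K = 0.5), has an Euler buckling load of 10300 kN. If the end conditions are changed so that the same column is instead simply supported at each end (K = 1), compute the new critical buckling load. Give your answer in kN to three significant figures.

P_cr ∝ 1/K², so P_cr,new = P_cr,old × (K_old/K_new)² = 10300 × (0.5/1)²
= 10300 × 0.2500 = 2580 kN

P_cr ≈ 2580 kN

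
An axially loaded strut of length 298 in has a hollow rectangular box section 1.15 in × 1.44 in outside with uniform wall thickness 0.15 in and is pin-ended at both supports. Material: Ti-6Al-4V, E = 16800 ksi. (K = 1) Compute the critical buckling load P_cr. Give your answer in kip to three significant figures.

Inner dimensions: h_i = 1.44 − 2×0.15 = 1.140 in, b_i = 1.15 − 2×0.15 = 0.8500 in
Weak-axis I_min = (h_o·b_o³ − h_i·b_i³)/12 with b_o = 1.15, b_i = 0.8500 in (shorter outer/inner sides).
I_min = (1.44×1.15³ − 1.140×0.8500³)/12 = 0.1242 in⁴
Effective length L_e = K·L = 1 × 298 = 298.0 in
P_cr = π²EI / L_e² = π² × 16800×10³ × 0.1242 / 298.0² = 231.8 lb

P_cr ≈ 0.232 kip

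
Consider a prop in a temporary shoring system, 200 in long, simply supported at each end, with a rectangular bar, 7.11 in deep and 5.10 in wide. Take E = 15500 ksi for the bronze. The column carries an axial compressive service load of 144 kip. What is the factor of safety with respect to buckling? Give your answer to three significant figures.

Buckling occurs about the weak axis: I_min = h·b³/12 with b = 5.10 in (the shorter side).
I_min = 7.11×5.10³/12 = 78.60 in⁴
Effective length L_e = K·L = 1 × 200 = 200.0 in
P_cr = π²EI / L_e² = π² × 15500×10³ × 78.60 / 200.0² = 3.006×10^5 lb
Factor of safety n = P_cr / P = 300.59 / 144 = 2.09

n ≈ 2.09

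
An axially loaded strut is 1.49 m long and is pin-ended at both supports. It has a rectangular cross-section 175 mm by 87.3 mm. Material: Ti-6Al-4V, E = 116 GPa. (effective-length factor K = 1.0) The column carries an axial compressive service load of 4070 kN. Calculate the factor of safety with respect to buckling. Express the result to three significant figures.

Buckling occurs about the weak axis: I_min = h·b³/12 with b = 87.3 mm (the shorter side).
I_min = 175×87.3³/12 = 9.703×10^6 mm⁴
I = 9.703×10^6 mm⁴ = 9.703×10^-6 m⁴
Effective length L_e = K·L = 1 × 1.49 = 1.490 m
P_cr = π²EI / L_e² = π² × 116×10⁹ × 9.703×10^-6 / 1.490² = 5.004×10^6 N
Factor of safety n = P_cr / P = 5003.6 / 4070 = 1.23

n ≈ 1.23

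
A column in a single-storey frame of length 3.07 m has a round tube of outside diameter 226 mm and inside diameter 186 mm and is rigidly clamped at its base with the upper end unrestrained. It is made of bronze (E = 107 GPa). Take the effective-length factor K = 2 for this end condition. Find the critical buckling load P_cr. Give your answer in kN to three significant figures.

P_cr ≈ 1940 kN

d_o = 226 mm, d_i = 186 mm
I = π(d_o⁴ − d_i⁴)/64 = π(226⁴ − 186.0⁴)/64 = 6.931×10^7 mm⁴
I = 6.931×10^7 mm⁴ = 6.931×10^-5 m⁴
Effective length L_e = K·L = 2 × 3.07 = 6.140 m
P_cr = π²EI / L_e² = π² × 107×10⁹ × 6.931×10^-5 / 6.140² = 1.941×10^6 N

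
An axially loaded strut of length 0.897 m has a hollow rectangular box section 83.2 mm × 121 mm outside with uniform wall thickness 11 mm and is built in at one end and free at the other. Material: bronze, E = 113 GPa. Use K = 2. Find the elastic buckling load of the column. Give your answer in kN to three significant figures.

P_cr ≈ 1360 kN

Inner dimensions: h_i = 121 − 2×11 = 99.00 mm, b_i = 83.2 − 2×11 = 61.20 mm
Weak-axis I_min = (h_o·b_o³ − h_i·b_i³)/12 with b_o = 83.2, b_i = 61.20 mm (shorter outer/inner sides).
I_min = (121×83.2³ − 99.00×61.20³)/12 = 3.916×10^6 mm⁴
I = 3.916×10^6 mm⁴ = 3.916×10^-6 m⁴
Effective length L_e = K·L = 2 × 0.897 = 1.794 m
P_cr = π²EI / L_e² = π² × 113×10⁹ × 3.916×10^-6 / 1.794² = 1.357×10^6 N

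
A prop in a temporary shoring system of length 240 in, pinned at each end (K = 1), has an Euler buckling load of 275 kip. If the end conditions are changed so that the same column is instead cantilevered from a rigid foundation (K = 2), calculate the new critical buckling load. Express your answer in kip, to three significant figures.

P_cr ∝ 1/K², so P_cr,new = P_cr,old × (K_old/K_new)² = 275 × (1/2)²
= 275 × 0.2500 = 68.8 kip

P_cr ≈ 68.8 kip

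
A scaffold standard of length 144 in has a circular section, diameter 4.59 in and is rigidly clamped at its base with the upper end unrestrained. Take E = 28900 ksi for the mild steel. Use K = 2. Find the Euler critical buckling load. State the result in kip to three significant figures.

I = πd⁴/64 = π×4.59⁴/64 = 21.79 in⁴
Effective length L_e = K·L = 2 × 144 = 288.0 in
P_cr = π²EI / L_e² = π² × 28900×10³ × 21.79 / 288.0² = 7.493×10^4 lb

P_cr ≈ 74.9 kip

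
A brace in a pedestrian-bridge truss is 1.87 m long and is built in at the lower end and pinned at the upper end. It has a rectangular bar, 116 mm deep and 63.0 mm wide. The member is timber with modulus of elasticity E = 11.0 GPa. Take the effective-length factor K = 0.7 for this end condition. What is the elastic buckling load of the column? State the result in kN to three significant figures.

Buckling occurs about the weak axis: I_min = h·b³/12 with b = 63.0 mm (the shorter side).
I_min = 116×63.0³/12 = 2.417×10^6 mm⁴
I = 2.417×10^6 mm⁴ = 2.417×10^-6 m⁴
Effective length L_e = K·L = 0.7 × 1.87 = 1.309 m
P_cr = π²EI / L_e² = π² × 11.0×10⁹ × 2.417×10^-6 / 1.309² = 1.531×10^5 N

P_cr ≈ 153 kN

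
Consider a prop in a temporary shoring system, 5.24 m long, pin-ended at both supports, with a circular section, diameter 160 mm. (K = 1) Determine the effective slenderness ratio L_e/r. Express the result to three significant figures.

λ ≈ 131

I = πd⁴/64 = π×160⁴/64 = 3.217×10^7 mm⁴
A = 2.011×10^4 mm²;  r_min = √(I/A) = √(3.217×10^7/2.011×10^4) = 40.00 mm
L_e = K·L = 1 × 5.24 m = 5.240 m = 5240.0 mm
λ = L_e / r_min = 5240.0 / 40.00 = 131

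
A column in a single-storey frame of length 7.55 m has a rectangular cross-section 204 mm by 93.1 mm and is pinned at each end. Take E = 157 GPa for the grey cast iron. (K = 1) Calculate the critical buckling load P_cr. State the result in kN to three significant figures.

Buckling occurs about the weak axis: I_min = h·b³/12 with b = 93.1 mm (the shorter side).
I_min = 204×93.1³/12 = 1.372×10^7 mm⁴
I = 1.372×10^7 mm⁴ = 1.372×10^-5 m⁴
Effective length L_e = K·L = 1 × 7.55 = 7.550 m
P_cr = π²EI / L_e² = π² × 157×10⁹ × 1.372×10^-5 / 7.550² = 3.729×10^5 N

P_cr ≈ 373 kN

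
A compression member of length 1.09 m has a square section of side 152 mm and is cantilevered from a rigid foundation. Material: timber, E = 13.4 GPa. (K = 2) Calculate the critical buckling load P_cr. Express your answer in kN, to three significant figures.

P_cr ≈ 1240 kN

I = a⁴/12 = 152⁴/12 = 4.448×10^7 mm⁴
I = 4.448×10^7 mm⁴ = 4.448×10^-5 m⁴
Effective length L_e = K·L = 2 × 1.09 = 2.180 m
P_cr = π²EI / L_e² = π² × 13.4×10⁹ × 4.448×10^-5 / 2.180² = 1.238×10^6 N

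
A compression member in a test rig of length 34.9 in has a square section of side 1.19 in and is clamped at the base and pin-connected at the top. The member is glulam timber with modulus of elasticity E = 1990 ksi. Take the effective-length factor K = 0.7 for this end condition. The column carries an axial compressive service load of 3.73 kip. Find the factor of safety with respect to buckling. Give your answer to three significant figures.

I = a⁴/12 = 1.19⁴/12 = 0.1671 in⁴
Effective length L_e = K·L = 0.7 × 34.9 = 24.43 in
P_cr = π²EI / L_e² = π² × 1990×10³ × 0.1671 / 24.43² = 5.499×10^3 lb
Factor of safety n = P_cr / P = 5.4994 / 3.73 = 1.47

n ≈ 1.47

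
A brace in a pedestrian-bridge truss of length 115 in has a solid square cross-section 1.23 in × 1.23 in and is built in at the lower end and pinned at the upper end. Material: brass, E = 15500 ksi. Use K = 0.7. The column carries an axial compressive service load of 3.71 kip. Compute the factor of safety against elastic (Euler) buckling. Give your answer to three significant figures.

I = a⁴/12 = 1.23⁴/12 = 0.1907 in⁴
Effective length L_e = K·L = 0.7 × 115 = 80.50 in
P_cr = π²EI / L_e² = π² × 15500×10³ × 0.1907 / 80.50² = 4.503×10^3 lb
Factor of safety n = P_cr / P = 4.5028 / 3.71 = 1.21

n ≈ 1.21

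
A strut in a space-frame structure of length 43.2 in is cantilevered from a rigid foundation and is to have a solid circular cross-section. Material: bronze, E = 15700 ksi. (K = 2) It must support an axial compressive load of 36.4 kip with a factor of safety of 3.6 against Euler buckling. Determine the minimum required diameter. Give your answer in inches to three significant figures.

d ≈ 3.37 in

Required P_cr = n·P = 3.6 × 36.4 = 131.0 kip
L_e = K·L = 2 × 43.2 = 86.40 in
Required I = P_cr·L_e²/(π²E) = 1.310×10^5 × 86.40² / (π² × 1.57×10^7) = 6.313 in⁴
Solid circle: I = πd⁴/64  ⇒  d = (64I/π)^(1/4) = (64×6.313/π)^(1/4) = 3.37 in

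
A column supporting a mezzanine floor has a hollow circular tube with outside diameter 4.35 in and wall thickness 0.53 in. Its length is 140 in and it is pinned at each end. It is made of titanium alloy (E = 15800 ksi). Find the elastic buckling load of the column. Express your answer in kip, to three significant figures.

P_cr ≈ 94.1 kip

Inner diameter d_i = 4.35 − 2×0.53 = 3.290 in
I = π(d_o⁴ − d_i⁴)/64 = π(4.35⁴ − 3.290⁴)/64 = 11.83 in⁴
Effective length L_e = K·L = 1 × 140 = 140.0 in
P_cr = π²EI / L_e² = π² × 15800×10³ × 11.83 / 140.0² = 9.408×10^4 lb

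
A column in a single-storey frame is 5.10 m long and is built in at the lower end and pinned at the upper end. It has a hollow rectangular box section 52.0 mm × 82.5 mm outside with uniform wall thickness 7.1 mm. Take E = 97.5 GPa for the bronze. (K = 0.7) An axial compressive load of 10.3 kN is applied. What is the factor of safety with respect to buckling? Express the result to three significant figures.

Inner dimensions: h_i = 82.5 − 2×7.1 = 68.30 mm, b_i = 52.0 − 2×7.1 = 37.80 mm
Weak-axis I_min = (h_o·b_o³ − h_i·b_i³)/12 with b_o = 52.0, b_i = 37.80 mm (shorter outer/inner sides).
I_min = (82.5×52.0³ − 68.30×37.80³)/12 = 6.593×10^5 mm⁴
I = 6.593×10^5 mm⁴ = 6.593×10^-7 m⁴
Effective length L_e = K·L = 0.7 × 5.10 = 3.570 m
P_cr = π²EI / L_e² = π² × 97.5×10⁹ × 6.593×10^-7 / 3.570² = 4.978×10^4 N
Factor of safety n = P_cr / P = 49.777 / 10.3 = 4.83

n ≈ 4.83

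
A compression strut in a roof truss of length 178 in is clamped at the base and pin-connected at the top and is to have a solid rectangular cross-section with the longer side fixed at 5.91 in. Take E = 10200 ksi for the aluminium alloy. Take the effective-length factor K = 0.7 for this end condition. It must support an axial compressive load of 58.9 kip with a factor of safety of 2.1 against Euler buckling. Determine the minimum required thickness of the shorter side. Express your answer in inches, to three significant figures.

Required P_cr = n·P = 2.1 × 58.9 = 123.7 kip
L_e = K·L = 0.7 × 178 = 124.6 in
Required I = P_cr·L_e²/(π²E) = 1.237×10^5 × 124.6² / (π² × 1.02×10^7) = 19.08 in⁴
Rectangle, weak axis: I_min = h·b³/12 with h = 5.91 in fixed  ⇒  b = (12I/h)^(1/3) = 3.38 in

b ≈ 3.38 in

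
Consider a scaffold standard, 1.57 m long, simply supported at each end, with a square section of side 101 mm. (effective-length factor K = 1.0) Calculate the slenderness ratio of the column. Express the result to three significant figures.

λ ≈ 53.8

For a square r = a/√12 = 101/√12 = 29.16 mm
L_e = K·L = 1 × 1.57 m = 1.570 m = 1570.0 mm
λ = L_e / r_min = 1570.0 / 29.16 = 53.8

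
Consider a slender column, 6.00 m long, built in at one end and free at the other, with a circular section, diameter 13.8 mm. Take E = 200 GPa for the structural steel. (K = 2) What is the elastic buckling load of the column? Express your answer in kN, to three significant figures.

I = πd⁴/64 = π×13.8⁴/64 = 1.780×10^3 mm⁴
I = 1.780×10^3 mm⁴ = 1.780×10^-9 m⁴
Effective length L_e = K·L = 2 × 6.00 = 12.00 m
P_cr = π²EI / L_e² = π² × 200×10⁹ × 1.780×10^-9 / 12.00² = 24.40 N

P_cr ≈ 0.0244 kN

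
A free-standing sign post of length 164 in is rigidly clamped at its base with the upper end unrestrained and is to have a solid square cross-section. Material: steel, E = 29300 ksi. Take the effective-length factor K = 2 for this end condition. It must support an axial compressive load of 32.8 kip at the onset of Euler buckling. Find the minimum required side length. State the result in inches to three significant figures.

a ≈ 3.48 in

L_e = K·L = 2 × 164 = 328.0 in
Required I = P_cr·L_e²/(π²E) = 3.280×10^4 × 328.0² / (π² × 2.93×10^7) = 12.20 in⁴
Solid square: I = a⁴/12  ⇒  a = (12I)^(1/4) = (12×12.20)^(1/4) = 3.48 in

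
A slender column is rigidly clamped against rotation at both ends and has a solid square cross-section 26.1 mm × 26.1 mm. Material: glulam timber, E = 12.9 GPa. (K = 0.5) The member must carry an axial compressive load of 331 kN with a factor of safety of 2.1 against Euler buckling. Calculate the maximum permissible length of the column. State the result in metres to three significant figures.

L_max ≈ 0.168 m

I = a⁴/12 = 26.1⁴/12 = 3.867×10^4 mm⁴
I = 3.867×10^-8 m⁴
Required critical load P_cr = n·P = 2.1 × 331 = 695.1 kN = 6.951×10^5 N
From P_cr = π²EI/(K·L)²:  L = (1/K)·√(π²EI/P_cr) = (1/0.5)·√(π²×1.29×10^10×3.867×10^-8/6.951×10^5)
L = 0.168 m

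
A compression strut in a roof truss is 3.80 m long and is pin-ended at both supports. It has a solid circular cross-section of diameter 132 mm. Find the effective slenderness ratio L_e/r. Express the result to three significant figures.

For a solid circle r = d/4 = 132/4 = 33.00 mm
L_e = K·L = 1 × 3.80 m = 3.800 m = 3800.0 mm
λ = L_e / r_min = 3800.0 / 33.00 = 115

λ ≈ 115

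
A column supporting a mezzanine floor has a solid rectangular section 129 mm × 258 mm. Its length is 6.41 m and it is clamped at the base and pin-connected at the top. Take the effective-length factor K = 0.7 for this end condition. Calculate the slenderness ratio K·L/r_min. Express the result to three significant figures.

λ ≈ 120

For a rectangle r_min = b/√12 = 129/√12 = 37.24 mm
L_e = K·L = 0.7 × 6.41 m = 4.487 m = 4487.0 mm
λ = L_e / r_min = 4487.0 / 37.24 = 120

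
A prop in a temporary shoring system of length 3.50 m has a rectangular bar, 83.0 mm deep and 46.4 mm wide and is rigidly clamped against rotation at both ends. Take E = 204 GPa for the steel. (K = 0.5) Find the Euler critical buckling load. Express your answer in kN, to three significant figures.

Buckling occurs about the weak axis: I_min = h·b³/12 with b = 46.4 mm (the shorter side).
I_min = 83.0×46.4³/12 = 6.910×10^5 mm⁴
I = 6.910×10^5 mm⁴ = 6.910×10^-7 m⁴
Effective length L_e = K·L = 0.5 × 3.50 = 1.750 m
P_cr = π²EI / L_e² = π² × 204×10⁹ × 6.910×10^-7 / 1.750² = 4.543×10^5 N

P_cr ≈ 454 kN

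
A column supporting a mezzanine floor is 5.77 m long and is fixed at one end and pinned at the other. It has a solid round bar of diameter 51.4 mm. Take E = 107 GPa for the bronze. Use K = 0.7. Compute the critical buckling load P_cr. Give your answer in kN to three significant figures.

I = πd⁴/64 = π×51.4⁴/64 = 3.426×10^5 mm⁴
I = 3.426×10^5 mm⁴ = 3.426×10^-7 m⁴
Effective length L_e = K·L = 0.7 × 5.77 = 4.039 m
P_cr = π²EI / L_e² = π² × 107×10⁹ × 3.426×10^-7 / 4.039² = 2.218×10^4 N

P_cr ≈ 22.2 kN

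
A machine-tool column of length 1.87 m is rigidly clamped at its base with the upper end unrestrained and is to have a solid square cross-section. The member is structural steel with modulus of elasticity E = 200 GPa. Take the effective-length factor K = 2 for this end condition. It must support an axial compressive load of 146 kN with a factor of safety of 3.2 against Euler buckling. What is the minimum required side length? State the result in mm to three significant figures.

a ≈ 79.4 mm

Required P_cr = n·P = 3.2 × 146 = 467.2 kN
L_e = K·L = 2 × 1.87 = 3.740 m
Required I = P_cr·L_e²/(π²E) = 4.672×10^5 × 3.740² / (π² × 2.00×10^11) = 3.311×10^-6 m⁴
I_req = 3.311×10^6 mm⁴
Solid square: I = a⁴/12  ⇒  a = (12I)^(1/4) = (12×3.311×10^6)^(1/4) = 79.4 mm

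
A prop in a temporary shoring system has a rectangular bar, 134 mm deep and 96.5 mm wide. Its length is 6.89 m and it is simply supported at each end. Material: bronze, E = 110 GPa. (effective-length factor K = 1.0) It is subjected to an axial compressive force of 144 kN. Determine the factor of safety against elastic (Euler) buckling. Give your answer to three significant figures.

Buckling occurs about the weak axis: I_min = h·b³/12 with b = 96.5 mm (the shorter side).
I_min = 134×96.5³/12 = 1.003×10^7 mm⁴
I = 1.003×10^7 mm⁴ = 1.003×10^-5 m⁴
Effective length L_e = K·L = 1 × 6.89 = 6.890 m
P_cr = π²EI / L_e² = π² × 110×10⁹ × 1.003×10^-5 / 6.890² = 2.295×10^5 N
Factor of safety n = P_cr / P = 229.49 / 144 = 1.59

n ≈ 1.59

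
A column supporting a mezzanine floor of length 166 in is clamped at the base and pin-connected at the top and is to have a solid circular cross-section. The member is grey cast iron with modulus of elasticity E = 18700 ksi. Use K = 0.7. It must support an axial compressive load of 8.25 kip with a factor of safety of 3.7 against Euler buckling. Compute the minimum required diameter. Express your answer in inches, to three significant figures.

Required P_cr = n·P = 3.7 × 8.25 = 30.52 kip
L_e = K·L = 0.7 × 166 = 116.2 in
Required I = P_cr·L_e²/(π²E) = 3.053×10^4 × 116.2² / (π² × 1.87×10^7) = 2.233 in⁴
Solid circle: I = πd⁴/64  ⇒  d = (64I/π)^(1/4) = (64×2.233/π)^(1/4) = 2.60 in

d ≈ 2.60 in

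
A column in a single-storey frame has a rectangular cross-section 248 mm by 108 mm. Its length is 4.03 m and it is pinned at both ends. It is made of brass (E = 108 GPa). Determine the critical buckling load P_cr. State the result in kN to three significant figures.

P_cr ≈ 1710 kN

Buckling occurs about the weak axis: I_min = h·b³/12 with b = 108 mm (the shorter side).
I_min = 248×108³/12 = 2.603×10^7 mm⁴
I = 2.603×10^7 mm⁴ = 2.603×10^-5 m⁴
Effective length L_e = K·L = 1 × 4.03 = 4.030 m
P_cr = π²EI / L_e² = π² × 108×10⁹ × 2.603×10^-5 / 4.030² = 1.709×10^6 N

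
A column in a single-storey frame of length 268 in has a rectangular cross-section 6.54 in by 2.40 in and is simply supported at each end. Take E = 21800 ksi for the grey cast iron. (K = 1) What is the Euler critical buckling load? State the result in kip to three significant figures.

P_cr ≈ 22.6 kip

Buckling occurs about the weak axis: I_min = h·b³/12 with b = 2.40 in (the shorter side).
I_min = 6.54×2.40³/12 = 7.534 in⁴
Effective length L_e = K·L = 1 × 268 = 268.0 in
P_cr = π²EI / L_e² = π² × 21800×10³ × 7.534 / 268.0² = 2.257×10^4 lb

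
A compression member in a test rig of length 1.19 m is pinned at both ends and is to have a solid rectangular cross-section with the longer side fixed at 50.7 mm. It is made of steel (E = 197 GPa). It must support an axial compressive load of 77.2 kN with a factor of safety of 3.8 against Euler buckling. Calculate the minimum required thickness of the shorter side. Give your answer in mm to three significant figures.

b ≈ 37.0 mm

Required P_cr = n·P = 3.8 × 77.2 = 293.4 kN
L_e = K·L = 1 × 1.19 = 1.190 m
Required I = P_cr·L_e²/(π²E) = 2.934×10^5 × 1.190² / (π² × 1.97×10^11) = 2.137×10^-7 m⁴
I_req = 2.137×10^5 mm⁴
Rectangle, weak axis: I_min = h·b³/12 with h = 50.7 mm fixed  ⇒  b = (12I/h)^(1/3) = 37.0 mm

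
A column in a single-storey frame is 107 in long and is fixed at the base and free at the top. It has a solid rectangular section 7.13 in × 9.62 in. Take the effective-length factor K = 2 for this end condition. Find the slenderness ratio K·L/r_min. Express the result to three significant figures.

For a rectangle r_min = b/√12 = 7.13/√12 = 2.058 in
L_e = K·L = 2 × 107 = 214.0 in
λ = L_e / r_min = 214.00 / 2.058 = 104

λ ≈ 104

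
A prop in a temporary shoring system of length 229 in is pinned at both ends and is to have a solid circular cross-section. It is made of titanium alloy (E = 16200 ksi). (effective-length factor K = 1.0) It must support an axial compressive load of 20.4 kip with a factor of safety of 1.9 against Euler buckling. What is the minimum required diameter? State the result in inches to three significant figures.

d ≈ 4.01 in

Required P_cr = n·P = 1.9 × 20.4 = 38.76 kip
L_e = K·L = 1 × 229 = 229.0 in
Required I = P_cr·L_e²/(π²E) = 3.876×10^4 × 229.0² / (π² × 1.62×10^7) = 12.71 in⁴
Solid circle: I = πd⁴/64  ⇒  d = (64I/π)^(1/4) = (64×12.71/π)^(1/4) = 4.01 in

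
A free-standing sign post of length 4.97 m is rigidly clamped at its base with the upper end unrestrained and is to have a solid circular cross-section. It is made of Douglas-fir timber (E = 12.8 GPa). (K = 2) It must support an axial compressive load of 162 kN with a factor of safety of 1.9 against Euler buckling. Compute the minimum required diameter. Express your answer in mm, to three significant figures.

d ≈ 265 mm

Required P_cr = n·P = 1.9 × 162 = 307.8 kN
L_e = K·L = 2 × 4.97 = 9.940 m
Required I = P_cr·L_e²/(π²E) = 3.078×10^5 × 9.940² / (π² × 1.28×10^10) = 2.407×10^-4 m⁴
I_req = 2.407×10^8 mm⁴
Solid circle: I = πd⁴/64  ⇒  d = (64I/π)^(1/4) = (64×2.407×10^8/π)^(1/4) = 265 mm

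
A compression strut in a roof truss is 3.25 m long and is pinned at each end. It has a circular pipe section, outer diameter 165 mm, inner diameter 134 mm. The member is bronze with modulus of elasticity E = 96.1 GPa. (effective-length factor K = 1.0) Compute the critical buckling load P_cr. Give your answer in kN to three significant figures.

P_cr ≈ 1850 kN

d_o = 165 mm, d_i = 134 mm
I = π(d_o⁴ − d_i⁴)/64 = π(165⁴ − 134.0⁴)/64 = 2.056×10^7 mm⁴
I = 2.056×10^7 mm⁴ = 2.056×10^-5 m⁴
Effective length L_e = K·L = 1 × 3.25 = 3.250 m
P_cr = π²EI / L_e² = π² × 96.1×10⁹ × 2.056×10^-5 / 3.250² = 1.846×10^6 N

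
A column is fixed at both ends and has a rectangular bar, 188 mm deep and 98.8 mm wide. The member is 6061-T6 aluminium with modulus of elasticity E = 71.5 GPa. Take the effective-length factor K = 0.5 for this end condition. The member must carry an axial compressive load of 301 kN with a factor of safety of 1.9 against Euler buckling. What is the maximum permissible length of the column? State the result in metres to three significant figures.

Buckling occurs about the weak axis: I_min = h·b³/12 with b = 98.8 mm (the shorter side).
I_min = 188×98.8³/12 = 1.511×10^7 mm⁴
I = 1.511×10^-5 m⁴
Required critical load P_cr = n·P = 1.9 × 301 = 571.9 kN = 5.719×10^5 N
From P_cr = π²EI/(K·L)²:  L = (1/K)·√(π²EI/P_cr) = (1/0.5)·√(π²×7.15×10^10×1.511×10^-5/5.719×10^5)
L = 8.64 m

L_max ≈ 8.64 m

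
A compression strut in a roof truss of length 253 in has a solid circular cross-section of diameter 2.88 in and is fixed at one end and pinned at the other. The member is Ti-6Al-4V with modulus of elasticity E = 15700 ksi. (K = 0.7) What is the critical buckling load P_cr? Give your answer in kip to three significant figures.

P_cr ≈ 16.7 kip

I = πd⁴/64 = π×2.88⁴/64 = 3.377 in⁴
Effective length L_e = K·L = 0.7 × 253 = 177.1 in
P_cr = π²EI / L_e² = π² × 15700×10³ × 3.377 / 177.1² = 1.668×10^4 lb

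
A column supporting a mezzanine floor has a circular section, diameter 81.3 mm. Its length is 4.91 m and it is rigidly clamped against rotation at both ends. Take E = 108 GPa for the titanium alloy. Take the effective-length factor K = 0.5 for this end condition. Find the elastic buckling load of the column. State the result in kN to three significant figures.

I = πd⁴/64 = π×81.3⁴/64 = 2.145×10^6 mm⁴
I = 2.145×10^6 mm⁴ = 2.145×10^-6 m⁴
Effective length L_e = K·L = 0.5 × 4.91 = 2.455 m
P_cr = π²EI / L_e² = π² × 108×10⁹ × 2.145×10^-6 / 2.455² = 3.793×10^5 N

P_cr ≈ 379 kN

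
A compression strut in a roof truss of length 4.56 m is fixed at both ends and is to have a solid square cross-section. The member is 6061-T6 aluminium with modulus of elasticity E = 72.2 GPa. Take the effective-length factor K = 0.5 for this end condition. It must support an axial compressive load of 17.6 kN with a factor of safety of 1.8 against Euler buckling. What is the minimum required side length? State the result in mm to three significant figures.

Required P_cr = n·P = 1.8 × 17.6 = 31.68 kN
L_e = K·L = 0.5 × 4.56 = 2.280 m
Required I = P_cr·L_e²/(π²E) = 3.168×10^4 × 2.280² / (π² × 7.22×10^10) = 2.311×10^-7 m⁴
I_req = 2.311×10^5 mm⁴
Solid square: I = a⁴/12  ⇒  a = (12I)^(1/4) = (12×2.311×10^5)^(1/4) = 40.8 mm

a ≈ 40.8 mm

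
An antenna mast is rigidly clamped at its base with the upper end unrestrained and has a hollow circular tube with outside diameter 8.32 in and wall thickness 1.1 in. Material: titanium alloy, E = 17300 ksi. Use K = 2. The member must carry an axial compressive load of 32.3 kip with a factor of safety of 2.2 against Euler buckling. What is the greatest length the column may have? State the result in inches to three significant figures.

L_max ≈ 316 in

Inner diameter d_i = 8.32 − 2×1.1 = 6.120 in
I = π(d_o⁴ − d_i⁴)/64 = π(8.32⁴ − 6.120⁴)/64 = 166.4 in⁴
Required critical load P_cr = n·P = 2.2 × 32.3 = 71.06 kip = 7.106×10^4 lb
From P_cr = π²EI/(K·L)²:  L = (1/K)·√(π²EI/P_cr) = (1/2)·√(π²×1.73×10^7×166.4/7.106×10^4)
L = 316 in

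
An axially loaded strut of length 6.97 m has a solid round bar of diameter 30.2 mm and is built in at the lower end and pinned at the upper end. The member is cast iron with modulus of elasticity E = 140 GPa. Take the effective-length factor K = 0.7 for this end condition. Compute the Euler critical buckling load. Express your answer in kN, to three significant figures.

P_cr ≈ 2.37 kN

I = πd⁴/64 = π×30.2⁴/64 = 4.083×10^4 mm⁴
I = 4.083×10^4 mm⁴ = 4.083×10^-8 m⁴
Effective length L_e = K·L = 0.7 × 6.97 = 4.879 m
P_cr = π²EI / L_e² = π² × 140×10⁹ × 4.083×10^-8 / 4.879² = 2.370×10^3 N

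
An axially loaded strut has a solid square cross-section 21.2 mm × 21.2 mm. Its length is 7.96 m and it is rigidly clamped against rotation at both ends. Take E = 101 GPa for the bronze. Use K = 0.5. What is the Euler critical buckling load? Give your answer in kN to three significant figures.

P_cr ≈ 1.06 kN

I = a⁴/12 = 21.2⁴/12 = 1.683×10^4 mm⁴
I = 1.683×10^4 mm⁴ = 1.683×10^-8 m⁴
Effective length L_e = K·L = 0.5 × 7.96 = 3.980 m
P_cr = π²EI / L_e² = π² × 101×10⁹ × 1.683×10^-8 / 3.980² = 1.059×10^3 N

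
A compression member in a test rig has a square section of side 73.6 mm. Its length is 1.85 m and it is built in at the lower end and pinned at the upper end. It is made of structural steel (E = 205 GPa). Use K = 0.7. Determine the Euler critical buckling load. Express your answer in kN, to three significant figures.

I = a⁴/12 = 73.6⁴/12 = 2.445×10^6 mm⁴
I = 2.445×10^6 mm⁴ = 2.445×10^-6 m⁴
Effective length L_e = K·L = 0.7 × 1.85 = 1.295 m
P_cr = π²EI / L_e² = π² × 205×10⁹ × 2.445×10^-6 / 1.295² = 2.950×10^6 N

P_cr ≈ 2950 kN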